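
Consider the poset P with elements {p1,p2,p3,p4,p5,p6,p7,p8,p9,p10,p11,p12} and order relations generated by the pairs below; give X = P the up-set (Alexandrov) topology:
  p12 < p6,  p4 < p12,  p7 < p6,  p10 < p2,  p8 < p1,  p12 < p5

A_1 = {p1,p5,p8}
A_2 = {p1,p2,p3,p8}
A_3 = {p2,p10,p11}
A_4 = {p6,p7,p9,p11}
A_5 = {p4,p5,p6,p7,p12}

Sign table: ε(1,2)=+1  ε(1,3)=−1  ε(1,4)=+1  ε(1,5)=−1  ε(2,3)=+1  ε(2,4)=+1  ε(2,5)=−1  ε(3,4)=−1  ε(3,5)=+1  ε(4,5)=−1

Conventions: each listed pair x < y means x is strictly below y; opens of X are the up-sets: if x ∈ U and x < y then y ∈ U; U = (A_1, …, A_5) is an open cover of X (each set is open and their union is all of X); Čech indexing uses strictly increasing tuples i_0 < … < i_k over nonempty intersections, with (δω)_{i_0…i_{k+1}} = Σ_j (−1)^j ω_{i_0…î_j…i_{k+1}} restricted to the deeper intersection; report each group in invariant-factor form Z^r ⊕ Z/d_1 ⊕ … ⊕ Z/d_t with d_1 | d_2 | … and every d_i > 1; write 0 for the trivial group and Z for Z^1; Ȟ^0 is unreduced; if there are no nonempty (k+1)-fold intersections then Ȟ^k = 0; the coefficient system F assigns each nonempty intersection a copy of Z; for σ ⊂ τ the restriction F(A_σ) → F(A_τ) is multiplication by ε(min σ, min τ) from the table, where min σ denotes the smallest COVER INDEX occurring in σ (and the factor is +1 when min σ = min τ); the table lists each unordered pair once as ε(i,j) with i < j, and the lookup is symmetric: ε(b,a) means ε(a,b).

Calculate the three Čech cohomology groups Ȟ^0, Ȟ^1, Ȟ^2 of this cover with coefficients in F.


nerve simplices:
  A12={p1,p8} A15={p5} A23={p2} A34={p11} A45={p6,p7}
C dims 5,5; δ0: rk 5, SNF 1^4·2
degree 0: 5−5−0 = 0 → Ȟ^0 ≅ 0
degree 1: 5−0−5 = 0 plus torsion [2] → Ȟ^1 ≅ Z/2
degree 2: 0−0−0 = 0 → Ȟ^2 ≅ 0

Ȟ^0(U;F) ≅ 0; Ȟ^1(U;F) ≅ Z/2; Ȟ^2(U;F) ≅ 0


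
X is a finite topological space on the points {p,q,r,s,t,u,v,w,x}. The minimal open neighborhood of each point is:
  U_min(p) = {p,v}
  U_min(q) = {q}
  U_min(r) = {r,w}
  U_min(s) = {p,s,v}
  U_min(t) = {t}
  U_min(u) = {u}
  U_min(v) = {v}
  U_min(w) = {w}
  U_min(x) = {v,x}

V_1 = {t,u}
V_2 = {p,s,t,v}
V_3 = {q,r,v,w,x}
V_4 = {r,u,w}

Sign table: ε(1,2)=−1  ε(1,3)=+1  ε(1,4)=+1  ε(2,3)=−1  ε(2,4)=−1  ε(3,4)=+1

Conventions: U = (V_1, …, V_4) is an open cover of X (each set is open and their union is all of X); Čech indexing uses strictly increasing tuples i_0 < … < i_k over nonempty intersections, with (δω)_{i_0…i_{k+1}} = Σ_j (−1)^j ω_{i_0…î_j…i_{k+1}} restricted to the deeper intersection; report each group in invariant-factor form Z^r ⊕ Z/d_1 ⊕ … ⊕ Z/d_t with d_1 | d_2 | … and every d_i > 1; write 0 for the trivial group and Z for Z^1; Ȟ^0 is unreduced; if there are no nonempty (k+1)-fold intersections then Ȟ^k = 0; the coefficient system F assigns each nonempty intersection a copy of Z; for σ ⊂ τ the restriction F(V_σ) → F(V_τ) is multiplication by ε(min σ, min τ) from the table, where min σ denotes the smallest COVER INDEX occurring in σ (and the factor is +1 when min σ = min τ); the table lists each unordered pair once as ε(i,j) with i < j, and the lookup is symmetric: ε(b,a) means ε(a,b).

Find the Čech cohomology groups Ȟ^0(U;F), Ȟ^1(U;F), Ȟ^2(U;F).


cover nerve:
  V12={t} V14={u} V23={v} V34={r,w}
C dims 4,4; δ0: rk 3, SNF 1^3
Ȟ^0: (4−3)−0=1 ⇒ Z
Ȟ^1: (4−0)−3=1 ⇒ Z
Ȟ^2: (0−0)−0=0 ⇒ 0

Ȟ^0 ≅ Z,  Ȟ^1 ≅ Z,  Ȟ^2 ≅ 0


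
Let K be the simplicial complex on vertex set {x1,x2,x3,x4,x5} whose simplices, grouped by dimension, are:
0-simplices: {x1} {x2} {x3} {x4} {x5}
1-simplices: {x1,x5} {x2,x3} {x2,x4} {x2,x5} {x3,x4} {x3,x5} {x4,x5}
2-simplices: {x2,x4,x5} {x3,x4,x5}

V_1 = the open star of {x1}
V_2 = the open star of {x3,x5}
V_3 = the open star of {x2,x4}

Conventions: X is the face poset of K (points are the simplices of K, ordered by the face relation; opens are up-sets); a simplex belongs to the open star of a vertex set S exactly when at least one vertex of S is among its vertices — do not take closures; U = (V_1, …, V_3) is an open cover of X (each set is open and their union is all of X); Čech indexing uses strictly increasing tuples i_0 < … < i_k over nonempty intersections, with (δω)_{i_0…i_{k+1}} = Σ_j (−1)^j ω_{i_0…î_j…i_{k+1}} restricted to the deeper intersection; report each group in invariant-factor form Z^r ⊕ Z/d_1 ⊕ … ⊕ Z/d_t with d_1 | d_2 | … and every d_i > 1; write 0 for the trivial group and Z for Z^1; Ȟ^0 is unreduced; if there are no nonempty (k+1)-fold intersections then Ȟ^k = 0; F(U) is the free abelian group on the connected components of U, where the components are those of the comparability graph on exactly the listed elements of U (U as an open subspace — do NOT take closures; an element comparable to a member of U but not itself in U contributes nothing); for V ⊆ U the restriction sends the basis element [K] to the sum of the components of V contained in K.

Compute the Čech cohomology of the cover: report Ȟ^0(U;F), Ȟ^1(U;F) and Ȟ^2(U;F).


cover nerve:
  V1={{x1},{x1,x5}} V2={{x3},{x5},{x1,x5},{x2,x3},{x2,x5},{x3,x4},{x3,x5},{x4,x5},{x2,x4,x5},{x3,x4,x5}} V3={{x2},{x4},{x2,x3},{x2,x4},{x2,x5},{x3,x4},{x4,x5},{x2,x4,x5},{x3,x4,x5}}
  V12={{x1,x5}} V23={{x2,x3},{x2,x5},{x3,x4},{x4,x5},{x2,x4,x5},{x3,x4,x5}}
components per intersection:
  V1: {{x1},{x1,x5}}
  V2: {{x3},{x5},{x1,x5},{x2,x3},{x2,x5},{x3,x4},{x3,x5},{x4,x5},{x2,x4,x5},{x3,x4,x5}}
  V3: {{x2},{x4},{x2,x3},{x2,x4},{x2,x5},{x3,x4},{x4,x5},{x2,x4,x5},{x3,x4,x5}}
  V12: {{x1,x5}}
  V23: {{x2,x3}} {{x2,x5},{x3,x4},{x4,x5},{x2,x4,x5},{x3,x4,x5}}
C dims 3,3; δ0: rk 2, SNF 1^2
Ȟ^0: (3−2)−0=1 ⇒ Z
Ȟ^1: (3−0)−2=1 ⇒ Z
Ȟ^2: (0−0)−0=0 ⇒ 0

Ȟ^0 ≅ Z, Ȟ^1 ≅ Z and Ȟ^2 ≅ 0


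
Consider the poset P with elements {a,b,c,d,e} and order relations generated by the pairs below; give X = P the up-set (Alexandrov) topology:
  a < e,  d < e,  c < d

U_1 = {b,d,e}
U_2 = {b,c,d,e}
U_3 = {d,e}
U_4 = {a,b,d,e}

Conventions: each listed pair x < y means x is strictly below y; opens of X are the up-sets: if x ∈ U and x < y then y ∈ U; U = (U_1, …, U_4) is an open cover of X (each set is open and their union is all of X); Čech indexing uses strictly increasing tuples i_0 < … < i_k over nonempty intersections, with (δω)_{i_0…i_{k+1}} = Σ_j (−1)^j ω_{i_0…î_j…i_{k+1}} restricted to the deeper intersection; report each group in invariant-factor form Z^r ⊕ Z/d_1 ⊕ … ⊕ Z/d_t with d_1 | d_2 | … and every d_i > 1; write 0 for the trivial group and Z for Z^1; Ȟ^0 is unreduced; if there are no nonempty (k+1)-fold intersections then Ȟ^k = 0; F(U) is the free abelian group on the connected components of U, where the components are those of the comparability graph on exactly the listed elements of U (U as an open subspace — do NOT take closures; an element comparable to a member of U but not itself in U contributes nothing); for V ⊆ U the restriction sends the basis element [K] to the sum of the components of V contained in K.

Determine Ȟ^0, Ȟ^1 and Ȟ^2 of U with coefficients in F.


nerve simplices:
  U12={b,d,e} U13={d,e} U14={b,d,e} U23={d,e} U24={b,d,e} U34={d,e}
  U123={d,e} U124={b,d,e} U134={d,e} U234={d,e}
  U1234={d,e}
components per intersection:
  U1: {b} {d,e}
  U2: {b} {c,d,e}
  U3: {d,e}
  U4: {a,d,e} {b}
  U12: {b} {d,e}
  U13: {d,e}
  U14: {b} {d,e}
  U23: {d,e}
  U24: {b} {d,e}
  U34: {d,e}
  U123: {d,e}
  U124: {b} {d,e}
  U134: {d,e}
  U234: {d,e}
  U1234: {d,e}
C dims 7,9,5,1; δ0: rk 5, SNF 1^5; δ1: rk 4, SNF 1^4; δ2: rk 1, SNF 1^1
degree 0: 7−5−0 = 2 → Ȟ^0 ≅ Z^2
degree 1: 9−4−5 = 0 → Ȟ^1 ≅ 0
degree 2: 5−1−4 = 0 → Ȟ^2 ≅ 0

Ȟ^0 = Z^2, Ȟ^1 = 0 and Ȟ^2 = 0


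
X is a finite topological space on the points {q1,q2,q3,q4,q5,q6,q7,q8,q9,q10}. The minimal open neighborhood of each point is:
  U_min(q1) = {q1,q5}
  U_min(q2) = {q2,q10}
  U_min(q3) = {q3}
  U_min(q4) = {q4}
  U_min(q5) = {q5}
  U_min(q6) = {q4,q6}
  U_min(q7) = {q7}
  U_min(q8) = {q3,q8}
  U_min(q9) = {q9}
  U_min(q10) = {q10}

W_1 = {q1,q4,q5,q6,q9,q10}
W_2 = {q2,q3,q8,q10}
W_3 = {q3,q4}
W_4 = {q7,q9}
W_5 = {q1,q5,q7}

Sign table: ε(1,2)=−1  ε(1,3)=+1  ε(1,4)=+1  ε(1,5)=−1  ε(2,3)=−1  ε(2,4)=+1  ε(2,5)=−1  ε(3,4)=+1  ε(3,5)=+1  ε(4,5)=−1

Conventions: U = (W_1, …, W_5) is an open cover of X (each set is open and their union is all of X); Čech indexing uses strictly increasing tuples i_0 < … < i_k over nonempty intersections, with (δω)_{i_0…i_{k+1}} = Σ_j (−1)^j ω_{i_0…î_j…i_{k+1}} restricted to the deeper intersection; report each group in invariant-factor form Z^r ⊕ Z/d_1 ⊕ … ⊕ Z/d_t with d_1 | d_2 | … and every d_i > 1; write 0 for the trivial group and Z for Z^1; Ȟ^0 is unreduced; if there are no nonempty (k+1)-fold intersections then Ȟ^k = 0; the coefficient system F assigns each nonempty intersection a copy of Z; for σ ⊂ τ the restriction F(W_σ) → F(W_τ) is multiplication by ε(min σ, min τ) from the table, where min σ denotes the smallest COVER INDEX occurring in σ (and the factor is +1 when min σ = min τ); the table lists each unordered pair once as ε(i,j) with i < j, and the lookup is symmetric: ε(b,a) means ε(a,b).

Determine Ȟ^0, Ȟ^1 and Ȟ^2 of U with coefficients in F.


Ȟ^0 = Z, Ȟ^1 = Z^2, Ȟ^2 = 0

nerve of the cover:
  W12={q10} W13={q4} W14={q9} W15={q1,q5} W23={q3} W45={q7}
C dims 5,6; δ0: rk 4, SNF 1^4
Ȟ^0 = (5 − 4) − 0 = 1, so Ȟ^0 ≅ Z
Ȟ^1 = (6 − 0) − 4 = 2, so Ȟ^1 ≅ Z^2
Ȟ^2 = (0 − 0) − 0 = 0, so Ȟ^2 ≅ 0


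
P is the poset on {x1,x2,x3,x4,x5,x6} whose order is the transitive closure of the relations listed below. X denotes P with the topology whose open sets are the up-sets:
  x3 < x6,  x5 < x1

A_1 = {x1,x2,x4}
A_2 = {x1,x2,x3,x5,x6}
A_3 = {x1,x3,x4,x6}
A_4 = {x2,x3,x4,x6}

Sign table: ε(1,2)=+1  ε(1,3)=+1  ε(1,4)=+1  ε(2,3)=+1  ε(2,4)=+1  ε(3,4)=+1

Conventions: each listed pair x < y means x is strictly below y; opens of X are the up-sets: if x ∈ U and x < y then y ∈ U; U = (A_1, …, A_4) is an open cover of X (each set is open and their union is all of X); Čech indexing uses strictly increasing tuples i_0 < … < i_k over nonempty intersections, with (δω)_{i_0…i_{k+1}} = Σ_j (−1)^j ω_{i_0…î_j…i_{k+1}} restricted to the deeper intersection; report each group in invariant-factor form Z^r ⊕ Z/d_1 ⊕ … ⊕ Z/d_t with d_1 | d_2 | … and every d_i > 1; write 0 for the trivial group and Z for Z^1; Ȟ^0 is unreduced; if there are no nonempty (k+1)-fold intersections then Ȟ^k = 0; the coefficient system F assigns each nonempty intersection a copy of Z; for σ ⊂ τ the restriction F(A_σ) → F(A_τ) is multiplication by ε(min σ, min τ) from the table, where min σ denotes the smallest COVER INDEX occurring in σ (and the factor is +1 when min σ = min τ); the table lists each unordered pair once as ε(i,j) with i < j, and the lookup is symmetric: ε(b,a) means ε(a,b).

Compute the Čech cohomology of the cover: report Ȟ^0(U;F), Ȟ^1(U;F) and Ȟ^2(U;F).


Ȟ^0(U;F) ≅ Z, Ȟ^1(U;F) ≅ 0, Ȟ^2(U;F) ≅ Z

intersection data:
  A12={x1,x2} A13={x1,x4} A14={x2,x4} A23={x1,x3,x6} A24={x2,x3,x6} A34={x3,x4,x6}
  A123={x1} A124={x2} A134={x4} A234={x3,x6}
C dims 4,6,4; δ0: rk 3, SNF 1^3; δ1: rk 3, SNF 1^3
Ȟ^0 = (4 − 3) − 0 = 1, so Ȟ^0 ≅ Z
Ȟ^1 = (6 − 3) − 3 = 0, so Ȟ^1 ≅ 0
Ȟ^2 = (4 − 0) − 3 = 1, so Ȟ^2 ≅ Z


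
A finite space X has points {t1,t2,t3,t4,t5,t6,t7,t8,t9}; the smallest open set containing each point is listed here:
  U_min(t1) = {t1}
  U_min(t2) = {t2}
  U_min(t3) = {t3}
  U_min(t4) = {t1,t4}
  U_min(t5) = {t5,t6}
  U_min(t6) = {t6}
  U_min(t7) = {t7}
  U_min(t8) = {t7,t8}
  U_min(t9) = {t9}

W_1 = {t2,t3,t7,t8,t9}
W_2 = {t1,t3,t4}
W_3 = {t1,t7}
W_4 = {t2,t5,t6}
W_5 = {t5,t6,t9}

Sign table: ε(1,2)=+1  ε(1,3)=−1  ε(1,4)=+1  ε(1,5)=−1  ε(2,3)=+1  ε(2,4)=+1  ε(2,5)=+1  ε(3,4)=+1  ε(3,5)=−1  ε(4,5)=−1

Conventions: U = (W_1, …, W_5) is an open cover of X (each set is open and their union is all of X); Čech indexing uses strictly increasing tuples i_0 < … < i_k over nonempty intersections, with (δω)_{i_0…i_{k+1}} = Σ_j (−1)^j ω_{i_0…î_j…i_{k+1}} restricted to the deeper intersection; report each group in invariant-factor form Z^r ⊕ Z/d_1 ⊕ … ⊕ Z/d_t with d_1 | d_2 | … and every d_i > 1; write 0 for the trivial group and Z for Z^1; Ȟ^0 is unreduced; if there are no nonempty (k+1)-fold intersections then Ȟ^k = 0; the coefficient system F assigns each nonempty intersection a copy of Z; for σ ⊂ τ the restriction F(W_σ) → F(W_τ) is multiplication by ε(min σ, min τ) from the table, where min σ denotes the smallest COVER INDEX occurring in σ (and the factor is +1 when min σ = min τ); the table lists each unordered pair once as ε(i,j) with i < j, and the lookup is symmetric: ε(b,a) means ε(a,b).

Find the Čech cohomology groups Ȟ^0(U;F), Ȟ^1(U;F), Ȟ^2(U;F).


nonempty intersections:
  W12={t3} W13={t7} W14={t2} W15={t9} W23={t1} W45={t5,t6}
C dims 5,6; δ0: rk 5, SNF 1^4·2
Ȟ^0: (5−5)−0=0 ⇒ 0
Ȟ^1: (6−0)−5=1 plus torsion [2] ⇒ Z ⊕ Z/2
Ȟ^2: (0−0)−0=0 ⇒ 0

Ȟ^0 ≅ 0, Ȟ^1 ≅ Z ⊕ Z/2 and Ȟ^2 ≅ 0


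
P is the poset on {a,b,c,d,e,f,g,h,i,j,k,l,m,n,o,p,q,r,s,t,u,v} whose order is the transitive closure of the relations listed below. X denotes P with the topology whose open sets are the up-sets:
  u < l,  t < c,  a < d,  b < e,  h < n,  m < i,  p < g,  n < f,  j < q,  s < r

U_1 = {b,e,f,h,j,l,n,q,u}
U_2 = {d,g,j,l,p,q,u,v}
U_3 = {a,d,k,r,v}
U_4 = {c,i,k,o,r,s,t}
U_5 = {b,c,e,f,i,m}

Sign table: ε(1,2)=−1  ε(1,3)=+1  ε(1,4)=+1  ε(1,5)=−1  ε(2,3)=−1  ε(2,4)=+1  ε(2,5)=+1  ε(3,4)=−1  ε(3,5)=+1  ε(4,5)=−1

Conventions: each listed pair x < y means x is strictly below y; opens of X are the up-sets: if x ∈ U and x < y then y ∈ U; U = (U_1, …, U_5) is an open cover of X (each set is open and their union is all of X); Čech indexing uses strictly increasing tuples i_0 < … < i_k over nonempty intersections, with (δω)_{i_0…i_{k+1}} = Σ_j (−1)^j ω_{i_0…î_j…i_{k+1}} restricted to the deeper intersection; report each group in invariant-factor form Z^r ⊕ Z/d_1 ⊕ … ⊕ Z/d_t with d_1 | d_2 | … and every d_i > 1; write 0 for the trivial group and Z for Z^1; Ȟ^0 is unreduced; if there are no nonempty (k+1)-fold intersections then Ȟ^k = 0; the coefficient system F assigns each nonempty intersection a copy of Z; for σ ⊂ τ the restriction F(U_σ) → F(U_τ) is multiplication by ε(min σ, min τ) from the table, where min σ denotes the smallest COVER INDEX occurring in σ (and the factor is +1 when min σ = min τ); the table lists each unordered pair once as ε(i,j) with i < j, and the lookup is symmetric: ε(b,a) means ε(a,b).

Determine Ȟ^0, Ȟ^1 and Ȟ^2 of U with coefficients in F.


Ȟ^0 ≅ 0, Ȟ^1 ≅ Z/2 and Ȟ^2 ≅ 0

nonempty intersections:
  U12={j,l,q,u} U15={b,e,f} U23={d,v} U34={k,r} U45={c,i}
C dims 5,5; δ0: rk 5, SNF 1^4·2
Ȟ^0: (5−5)−0=0 ⇒ 0
Ȟ^1: (5−0)−5=0 plus torsion [2] ⇒ Z/2
Ȟ^2: (0−0)−0=0 ⇒ 0


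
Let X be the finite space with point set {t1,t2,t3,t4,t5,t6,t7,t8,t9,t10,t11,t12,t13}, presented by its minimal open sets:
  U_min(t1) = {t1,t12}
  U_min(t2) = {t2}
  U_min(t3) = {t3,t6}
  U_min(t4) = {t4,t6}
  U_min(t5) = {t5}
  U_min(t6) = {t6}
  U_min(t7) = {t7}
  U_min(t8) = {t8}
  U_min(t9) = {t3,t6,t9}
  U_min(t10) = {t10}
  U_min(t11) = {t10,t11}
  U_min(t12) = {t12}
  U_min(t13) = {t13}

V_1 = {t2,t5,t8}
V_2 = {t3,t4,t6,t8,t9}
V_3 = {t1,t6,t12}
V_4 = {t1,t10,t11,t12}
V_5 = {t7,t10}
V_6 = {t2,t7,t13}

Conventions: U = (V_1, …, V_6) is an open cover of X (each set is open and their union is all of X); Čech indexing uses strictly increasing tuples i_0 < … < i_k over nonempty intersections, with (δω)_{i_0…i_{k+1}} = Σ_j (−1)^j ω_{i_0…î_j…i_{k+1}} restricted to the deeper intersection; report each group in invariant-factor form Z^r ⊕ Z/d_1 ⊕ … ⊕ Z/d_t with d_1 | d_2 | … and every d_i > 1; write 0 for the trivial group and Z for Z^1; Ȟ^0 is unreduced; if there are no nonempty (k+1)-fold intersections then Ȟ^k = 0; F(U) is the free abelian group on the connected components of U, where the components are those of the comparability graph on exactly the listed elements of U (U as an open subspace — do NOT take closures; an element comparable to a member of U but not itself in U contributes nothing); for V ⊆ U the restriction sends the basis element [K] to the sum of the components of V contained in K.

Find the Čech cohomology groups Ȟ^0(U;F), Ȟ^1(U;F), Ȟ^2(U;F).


nerve of the cover:
  V12={t8} V16={t2} V23={t6} V34={t1,t12} V45={t10} V56={t7}
components per intersection:
  V1: {t2} {t5} {t8}
  V2: {t3,t4,t6,t9} {t8}
  V3: {t1,t12} {t6}
  V4: {t1,t12} {t10,t11}
  V5: {t7} {t10}
  V6: {t2} {t7} {t13}
  V12: {t8}
  V16: {t2}
  V23: {t6}
  V34: {t1,t12}
  V45: {t10}
  V56: {t7}
C dims 14,6; δ0: rk 6, SNF 1^6
Ȟ^0 = (14 − 6) − 0 = 8, so Ȟ^0 ≅ Z^8
Ȟ^1 = (6 − 0) − 6 = 0, so Ȟ^1 ≅ 0
Ȟ^2 = (0 − 0) − 0 = 0, so Ȟ^2 ≅ 0

Ȟ^0(U;F) ≅ Z^8, Ȟ^1(U;F) ≅ 0 and Ȟ^2(U;F) ≅ 0


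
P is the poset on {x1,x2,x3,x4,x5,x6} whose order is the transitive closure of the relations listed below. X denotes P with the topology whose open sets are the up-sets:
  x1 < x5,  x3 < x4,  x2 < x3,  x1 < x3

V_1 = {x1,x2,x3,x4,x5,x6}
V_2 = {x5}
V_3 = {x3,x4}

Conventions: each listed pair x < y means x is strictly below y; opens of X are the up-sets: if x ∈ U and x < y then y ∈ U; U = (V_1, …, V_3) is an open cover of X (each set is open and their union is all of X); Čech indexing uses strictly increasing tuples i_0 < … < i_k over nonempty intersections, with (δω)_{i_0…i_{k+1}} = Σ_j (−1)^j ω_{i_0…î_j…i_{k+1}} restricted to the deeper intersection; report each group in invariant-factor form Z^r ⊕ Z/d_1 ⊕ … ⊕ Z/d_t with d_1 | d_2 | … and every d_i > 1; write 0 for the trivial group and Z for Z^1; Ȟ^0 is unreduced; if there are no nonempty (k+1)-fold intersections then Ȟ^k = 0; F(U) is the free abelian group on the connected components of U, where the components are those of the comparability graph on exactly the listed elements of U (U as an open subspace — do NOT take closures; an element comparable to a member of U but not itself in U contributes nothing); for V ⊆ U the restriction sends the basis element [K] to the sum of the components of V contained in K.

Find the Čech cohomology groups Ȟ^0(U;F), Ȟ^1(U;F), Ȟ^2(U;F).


nerve of the cover:
  V12={x5} V13={x3,x4}
components per intersection:
  V1: {x1,x2,x3,x4,x5} {x6}
  V2: {x5}
  V3: {x3,x4}
  V12: {x5}
  V13: {x3,x4}
C dims 4,2; δ0: rk 2, SNF 1^2
Ȟ^0 = (4 − 2) − 0 = 2, so Ȟ^0 ≅ Z^2
Ȟ^1 = (2 − 0) − 2 = 0, so Ȟ^1 ≅ 0
Ȟ^2 = (0 − 0) − 0 = 0, so Ȟ^2 ≅ 0

Ȟ^0 = Z^2,  Ȟ^1 = 0,  Ȟ^2 = 0


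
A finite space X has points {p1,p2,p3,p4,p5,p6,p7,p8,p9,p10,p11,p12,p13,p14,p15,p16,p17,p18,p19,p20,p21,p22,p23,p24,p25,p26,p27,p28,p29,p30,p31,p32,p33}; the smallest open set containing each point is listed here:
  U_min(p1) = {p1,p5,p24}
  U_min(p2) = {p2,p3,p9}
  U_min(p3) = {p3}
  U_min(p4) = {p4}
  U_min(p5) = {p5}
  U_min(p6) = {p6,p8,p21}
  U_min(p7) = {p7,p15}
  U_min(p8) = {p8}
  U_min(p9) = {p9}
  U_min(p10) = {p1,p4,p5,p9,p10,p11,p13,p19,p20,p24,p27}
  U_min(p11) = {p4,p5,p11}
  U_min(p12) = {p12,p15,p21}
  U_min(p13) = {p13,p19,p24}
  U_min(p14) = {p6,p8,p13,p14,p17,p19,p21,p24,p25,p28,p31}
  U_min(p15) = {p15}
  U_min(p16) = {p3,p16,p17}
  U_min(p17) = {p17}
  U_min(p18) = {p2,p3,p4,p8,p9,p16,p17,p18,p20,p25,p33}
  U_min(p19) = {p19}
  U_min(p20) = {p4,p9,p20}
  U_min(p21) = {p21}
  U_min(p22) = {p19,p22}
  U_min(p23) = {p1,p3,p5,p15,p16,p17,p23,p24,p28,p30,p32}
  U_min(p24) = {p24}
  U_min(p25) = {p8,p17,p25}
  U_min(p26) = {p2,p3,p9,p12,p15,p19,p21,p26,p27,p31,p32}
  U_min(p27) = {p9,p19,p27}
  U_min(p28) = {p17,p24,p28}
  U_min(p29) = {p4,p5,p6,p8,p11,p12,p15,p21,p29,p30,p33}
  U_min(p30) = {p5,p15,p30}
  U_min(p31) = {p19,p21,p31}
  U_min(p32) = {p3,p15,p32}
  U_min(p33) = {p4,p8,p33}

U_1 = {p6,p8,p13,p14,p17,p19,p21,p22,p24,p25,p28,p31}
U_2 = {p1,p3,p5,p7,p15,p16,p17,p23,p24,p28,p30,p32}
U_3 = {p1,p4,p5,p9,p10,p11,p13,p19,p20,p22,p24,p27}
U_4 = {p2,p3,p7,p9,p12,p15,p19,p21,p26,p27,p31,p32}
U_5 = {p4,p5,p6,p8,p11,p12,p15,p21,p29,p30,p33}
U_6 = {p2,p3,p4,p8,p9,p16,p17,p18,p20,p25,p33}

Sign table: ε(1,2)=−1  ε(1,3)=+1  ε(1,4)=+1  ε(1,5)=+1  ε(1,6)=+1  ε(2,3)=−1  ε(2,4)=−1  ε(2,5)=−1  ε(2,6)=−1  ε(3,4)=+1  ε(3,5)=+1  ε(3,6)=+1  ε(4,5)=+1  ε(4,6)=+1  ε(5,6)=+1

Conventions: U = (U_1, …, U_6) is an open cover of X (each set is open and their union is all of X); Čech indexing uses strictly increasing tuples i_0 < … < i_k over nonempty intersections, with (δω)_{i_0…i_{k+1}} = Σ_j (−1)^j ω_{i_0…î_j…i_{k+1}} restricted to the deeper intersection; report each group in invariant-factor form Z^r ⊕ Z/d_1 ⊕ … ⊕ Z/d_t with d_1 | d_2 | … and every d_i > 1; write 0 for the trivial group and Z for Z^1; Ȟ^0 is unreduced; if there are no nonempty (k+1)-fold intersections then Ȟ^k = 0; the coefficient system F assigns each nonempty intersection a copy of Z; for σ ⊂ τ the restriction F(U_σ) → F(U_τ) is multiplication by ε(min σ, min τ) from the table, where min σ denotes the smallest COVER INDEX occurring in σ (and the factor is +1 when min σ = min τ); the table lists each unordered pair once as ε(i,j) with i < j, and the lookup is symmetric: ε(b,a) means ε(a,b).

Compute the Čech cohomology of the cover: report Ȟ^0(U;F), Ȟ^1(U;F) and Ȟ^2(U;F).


Ȟ^0 = Z,  Ȟ^1 = 0,  Ȟ^2 = Z/2

nonempty intersections:
  U12={p17,p24,p28} U13={p13,p19,p22,p24} U14={p19,p21,p31} U15={p6,p8,p21} U16={p8,p17,p25} U23={p1,p5,p24} U24={p3,p7,p15,p32} U25={p5,p15,p30} U26={p3,p16,p17} U34={p9,p19,p27} U35={p4,p5,p11} U36={p4,p9,p20} U45={p12,p15,p21} U46={p2,p3,p9} U56={p4,p8,p33}
  U123={p24} U126={p17} U134={p19} U145={p21} U156={p8} U235={p5} U245={p15} U246={p3} U346={p9} U356={p4}
C dims 6,15,10; δ0: rk 5, SNF 1^5; δ1: rk 10, SNF 1^9·2
Ȟ^0: (6−5)−0=1 ⇒ Z
Ȟ^1: (15−10)−5=0 ⇒ 0
Ȟ^2: (10−0)−10=0 plus torsion [2] ⇒ Z/2


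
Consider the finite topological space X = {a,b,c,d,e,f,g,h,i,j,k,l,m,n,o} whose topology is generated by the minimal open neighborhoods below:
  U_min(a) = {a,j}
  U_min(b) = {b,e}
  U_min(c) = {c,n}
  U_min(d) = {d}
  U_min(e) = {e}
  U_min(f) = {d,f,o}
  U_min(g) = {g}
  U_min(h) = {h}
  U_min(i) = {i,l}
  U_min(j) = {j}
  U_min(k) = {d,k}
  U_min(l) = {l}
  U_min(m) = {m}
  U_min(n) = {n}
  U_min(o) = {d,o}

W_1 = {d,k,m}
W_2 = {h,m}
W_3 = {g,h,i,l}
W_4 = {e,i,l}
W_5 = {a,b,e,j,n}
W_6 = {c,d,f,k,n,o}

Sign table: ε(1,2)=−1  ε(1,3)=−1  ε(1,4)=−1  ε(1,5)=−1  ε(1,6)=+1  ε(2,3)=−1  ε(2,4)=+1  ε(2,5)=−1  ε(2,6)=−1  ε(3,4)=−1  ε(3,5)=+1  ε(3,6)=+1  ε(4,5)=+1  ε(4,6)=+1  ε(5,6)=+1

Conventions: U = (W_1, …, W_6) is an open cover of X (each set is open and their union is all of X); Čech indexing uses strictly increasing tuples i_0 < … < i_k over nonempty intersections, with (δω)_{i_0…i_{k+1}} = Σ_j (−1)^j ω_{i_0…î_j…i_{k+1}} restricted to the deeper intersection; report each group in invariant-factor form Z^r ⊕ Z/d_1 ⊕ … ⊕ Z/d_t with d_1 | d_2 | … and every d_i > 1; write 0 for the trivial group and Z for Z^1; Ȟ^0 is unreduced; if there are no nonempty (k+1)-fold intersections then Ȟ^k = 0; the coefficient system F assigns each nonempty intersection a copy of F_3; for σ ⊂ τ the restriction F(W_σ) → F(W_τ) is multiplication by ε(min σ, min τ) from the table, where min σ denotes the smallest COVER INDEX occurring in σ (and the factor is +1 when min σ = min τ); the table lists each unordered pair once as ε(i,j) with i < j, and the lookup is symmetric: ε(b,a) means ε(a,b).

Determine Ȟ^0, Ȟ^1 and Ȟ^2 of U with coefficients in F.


intersection data:
  W12={m} W16={d,k} W23={h} W34={i,l} W45={e} W56={n}
C dims 6,6; δ0: rk_F3 6
Ȟ^0 = (6 − 6) − 0 = 0, so Ȟ^0 ≅ 0
Ȟ^1 = (6 − 0) − 6 = 0, so Ȟ^1 ≅ 0
Ȟ^2 = (0 − 0) − 0 = 0, so Ȟ^2 ≅ 0

Ȟ^0 ≅ 0, Ȟ^1 ≅ 0, Ȟ^2 ≅ 0


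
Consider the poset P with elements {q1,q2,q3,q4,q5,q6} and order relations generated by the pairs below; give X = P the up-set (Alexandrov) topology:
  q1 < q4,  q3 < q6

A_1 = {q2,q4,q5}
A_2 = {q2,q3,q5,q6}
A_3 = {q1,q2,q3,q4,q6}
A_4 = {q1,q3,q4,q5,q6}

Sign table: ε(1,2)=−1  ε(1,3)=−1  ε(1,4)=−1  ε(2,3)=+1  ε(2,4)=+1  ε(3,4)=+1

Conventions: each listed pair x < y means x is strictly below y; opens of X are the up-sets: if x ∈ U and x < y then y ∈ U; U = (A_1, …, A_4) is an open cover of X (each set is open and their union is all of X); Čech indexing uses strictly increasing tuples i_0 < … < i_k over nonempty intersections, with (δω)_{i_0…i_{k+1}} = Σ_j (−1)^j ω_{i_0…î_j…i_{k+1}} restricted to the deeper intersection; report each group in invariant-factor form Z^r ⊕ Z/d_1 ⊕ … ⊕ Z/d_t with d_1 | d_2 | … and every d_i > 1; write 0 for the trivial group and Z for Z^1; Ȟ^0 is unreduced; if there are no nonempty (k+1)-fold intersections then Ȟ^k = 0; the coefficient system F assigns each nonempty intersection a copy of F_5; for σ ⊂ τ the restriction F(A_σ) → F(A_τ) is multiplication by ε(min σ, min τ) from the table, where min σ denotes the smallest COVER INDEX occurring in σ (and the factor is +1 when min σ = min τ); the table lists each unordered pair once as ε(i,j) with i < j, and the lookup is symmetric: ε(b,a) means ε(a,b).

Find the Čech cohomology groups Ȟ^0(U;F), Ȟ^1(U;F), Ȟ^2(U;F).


nerve of the cover:
  A12={q2,q5} A13={q2,q4} A14={q4,q5} A23={q2,q3,q6} A24={q3,q5,q6} A34={q1,q3,q4,q6}
  A123={q2} A124={q5} A134={q4} A234={q3,q6}
C dims 4,6,4; δ0: rk_F5 3; δ1: rk_F5 3
Ȟ^0 = (4 − 3) − 0 = 1, so Ȟ^0 ≅ Z/5
Ȟ^1 = (6 − 3) − 3 = 0, so Ȟ^1 ≅ 0
Ȟ^2 = (4 − 0) − 3 = 1, so Ȟ^2 ≅ Z/5

Ȟ^0 = Z/5,  Ȟ^1 = 0,  Ȟ^2 = Z/5


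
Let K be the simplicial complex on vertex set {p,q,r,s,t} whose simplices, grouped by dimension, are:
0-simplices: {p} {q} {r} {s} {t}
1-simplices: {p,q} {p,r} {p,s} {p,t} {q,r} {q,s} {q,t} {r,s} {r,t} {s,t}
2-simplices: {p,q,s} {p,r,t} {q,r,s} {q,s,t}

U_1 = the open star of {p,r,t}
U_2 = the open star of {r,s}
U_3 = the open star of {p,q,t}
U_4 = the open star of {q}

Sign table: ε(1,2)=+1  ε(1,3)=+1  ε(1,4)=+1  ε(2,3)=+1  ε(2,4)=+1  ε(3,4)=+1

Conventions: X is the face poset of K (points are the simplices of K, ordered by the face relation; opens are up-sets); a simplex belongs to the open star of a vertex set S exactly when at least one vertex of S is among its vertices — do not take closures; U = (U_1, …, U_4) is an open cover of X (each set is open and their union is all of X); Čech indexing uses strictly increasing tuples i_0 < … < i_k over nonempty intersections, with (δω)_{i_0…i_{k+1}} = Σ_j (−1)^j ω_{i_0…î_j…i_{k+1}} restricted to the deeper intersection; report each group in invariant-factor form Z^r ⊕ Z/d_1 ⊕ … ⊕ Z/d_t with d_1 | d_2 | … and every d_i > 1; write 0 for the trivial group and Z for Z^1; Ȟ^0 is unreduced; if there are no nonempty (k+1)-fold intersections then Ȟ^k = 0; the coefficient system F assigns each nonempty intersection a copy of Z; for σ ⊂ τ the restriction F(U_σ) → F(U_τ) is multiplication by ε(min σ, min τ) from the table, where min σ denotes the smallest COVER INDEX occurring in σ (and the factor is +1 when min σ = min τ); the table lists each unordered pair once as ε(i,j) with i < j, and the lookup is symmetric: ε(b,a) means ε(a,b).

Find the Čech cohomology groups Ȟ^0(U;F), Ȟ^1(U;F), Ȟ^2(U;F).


Ȟ^0 ≅ Z, Ȟ^1 ≅ 0 and Ȟ^2 ≅ 0

nerve of the cover:
  U1={{p},{r},{t},{p,q},{p,r},{p,s},{p,t},{q,r},{q,t},{r,s},{r,t},{s,t},{p,q,s},{p,r,t},{q,r,s},{q,s,t}} U2={{r},{s},{p,r},{p,s},{q,r},{q,s},{r,s},{r,t},{s,t},{p,q,s},{p,r,t},{q,r,s},{q,s,t}} U3={{p},{q},{t},{p,q},{p,r},{p,s},{p,t},{q,r},{q,s},{q,t},{r,t},{s,t},{p,q,s},{p,r,t},{q,r,s},{q,s,t}} U4={{q},{p,q},{q,r},{q,s},{q,t},{p,q,s},{q,r,s},{q,s,t}}
  U12={{r},{p,r},{p,s},{q,r},{r,s},{r,t},{s,t},{p,q,s},{p,r,t},{q,r,s},{q,s,t}} U13={{p},{t},{p,q},{p,r},{p,s},{p,t},{q,r},{q,t},{r,t},{s,t},{p,q,s},{p,r,t},{q,r,s},{q,s,t}} U14={{p,q},{q,r},{q,t},{p,q,s},{q,r,s},{q,s,t}} U23={{p,r},{p,s},{q,r},{q,s},{r,t},{s,t},{p,q,s},{p,r,t},{q,r,s},{q,s,t}} U24={{q,r},{q,s},{p,q,s},{q,r,s},{q,s,t}} U34={{q},{p,q},{q,r},{q,s},{q,t},{p,q,s},{q,r,s},{q,s,t}}
  U123={{p,r},{p,s},{q,r},{r,t},{s,t},{p,q,s},{p,r,t},{q,r,s},{q,s,t}} U124={{q,r},{p,q,s},{q,r,s},{q,s,t}} U134={{p,q},{q,r},{q,t},{p,q,s},{q,r,s},{q,s,t}} U234={{q,r},{q,s},{p,q,s},{q,r,s},{q,s,t}}
  U1234={{q,r},{p,q,s},{q,r,s},{q,s,t}}
C dims 4,6,4,1; δ0: rk 3, SNF 1^3; δ1: rk 3, SNF 1^3; δ2: rk 1, SNF 1^1
Ȟ^0 = (4 − 3) − 0 = 1, so Ȟ^0 ≅ Z
Ȟ^1 = (6 − 3) − 3 = 0, so Ȟ^1 ≅ 0
Ȟ^2 = (4 − 1) − 3 = 0, so Ȟ^2 ≅ 0


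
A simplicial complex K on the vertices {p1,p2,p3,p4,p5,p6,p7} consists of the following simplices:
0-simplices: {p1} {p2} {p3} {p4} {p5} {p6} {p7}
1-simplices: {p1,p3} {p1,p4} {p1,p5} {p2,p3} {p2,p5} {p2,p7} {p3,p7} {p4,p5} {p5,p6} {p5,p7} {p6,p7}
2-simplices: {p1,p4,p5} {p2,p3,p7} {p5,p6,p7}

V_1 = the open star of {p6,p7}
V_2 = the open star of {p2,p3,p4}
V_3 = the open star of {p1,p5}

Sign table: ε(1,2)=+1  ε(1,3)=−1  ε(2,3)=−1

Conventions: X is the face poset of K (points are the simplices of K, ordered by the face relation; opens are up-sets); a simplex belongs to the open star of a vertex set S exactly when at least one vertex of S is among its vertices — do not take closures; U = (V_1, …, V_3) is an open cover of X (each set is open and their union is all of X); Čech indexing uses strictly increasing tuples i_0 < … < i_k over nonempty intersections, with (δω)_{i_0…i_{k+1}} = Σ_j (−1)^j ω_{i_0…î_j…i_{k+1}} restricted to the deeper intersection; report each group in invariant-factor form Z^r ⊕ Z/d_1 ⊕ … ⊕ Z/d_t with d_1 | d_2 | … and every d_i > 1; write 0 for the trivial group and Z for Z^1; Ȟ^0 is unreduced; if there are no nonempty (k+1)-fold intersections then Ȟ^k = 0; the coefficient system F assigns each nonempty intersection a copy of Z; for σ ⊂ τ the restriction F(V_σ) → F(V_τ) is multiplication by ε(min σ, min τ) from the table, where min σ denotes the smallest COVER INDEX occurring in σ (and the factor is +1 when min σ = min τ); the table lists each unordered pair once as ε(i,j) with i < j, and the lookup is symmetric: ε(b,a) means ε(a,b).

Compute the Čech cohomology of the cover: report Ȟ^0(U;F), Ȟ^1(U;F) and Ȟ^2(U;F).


Ȟ^0(U;F) ≅ Z, Ȟ^1(U;F) ≅ Z and Ȟ^2(U;F) ≅ 0

nonempty overlaps:
  V1={{p6},{p7},{p2,p7},{p3,p7},{p5,p6},{p5,p7},{p6,p7},{p2,p3,p7},{p5,p6,p7}} V2={{p2},{p3},{p4},{p1,p3},{p1,p4},{p2,p3},{p2,p5},{p2,p7},{p3,p7},{p4,p5},{p1,p4,p5},{p2,p3,p7}} V3={{p1},{p5},{p1,p3},{p1,p4},{p1,p5},{p2,p5},{p4,p5},{p5,p6},{p5,p7},{p1,p4,p5},{p5,p6,p7}}
  V12={{p2,p7},{p3,p7},{p2,p3,p7}} V13={{p5,p6},{p5,p7},{p5,p6,p7}} V23={{p1,p3},{p1,p4},{p2,p5},{p4,p5},{p1,p4,p5}}
C dims 3,3; δ0: rk 2, SNF 1^2
degree 0: 3−2−0 = 1 → Ȟ^0 ≅ Z
degree 1: 3−0−2 = 1 → Ȟ^1 ≅ Z
degree 2: 0−0−0 = 0 → Ȟ^2 ≅ 0


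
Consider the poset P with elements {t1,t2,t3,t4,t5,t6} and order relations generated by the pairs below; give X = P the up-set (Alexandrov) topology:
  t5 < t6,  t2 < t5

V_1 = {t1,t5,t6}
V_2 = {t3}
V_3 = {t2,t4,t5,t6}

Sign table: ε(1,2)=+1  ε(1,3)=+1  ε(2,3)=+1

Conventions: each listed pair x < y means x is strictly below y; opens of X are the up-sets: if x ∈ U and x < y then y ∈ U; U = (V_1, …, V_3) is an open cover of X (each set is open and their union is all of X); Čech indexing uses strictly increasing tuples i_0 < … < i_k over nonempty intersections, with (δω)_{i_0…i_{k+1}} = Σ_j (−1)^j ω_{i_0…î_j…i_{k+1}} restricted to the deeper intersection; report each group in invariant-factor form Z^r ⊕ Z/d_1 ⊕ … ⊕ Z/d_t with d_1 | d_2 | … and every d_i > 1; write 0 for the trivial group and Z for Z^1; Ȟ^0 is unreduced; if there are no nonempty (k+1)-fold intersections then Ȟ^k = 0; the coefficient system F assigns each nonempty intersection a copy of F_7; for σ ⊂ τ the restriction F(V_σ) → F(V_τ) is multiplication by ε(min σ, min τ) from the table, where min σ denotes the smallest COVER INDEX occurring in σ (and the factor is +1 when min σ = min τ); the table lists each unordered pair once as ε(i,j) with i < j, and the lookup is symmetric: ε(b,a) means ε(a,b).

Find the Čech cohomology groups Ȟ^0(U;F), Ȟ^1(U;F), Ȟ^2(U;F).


Ȟ^0 ≅ Z/7 ⊕ Z/7; Ȟ^1 ≅ 0; Ȟ^2 ≅ 0

nerve simplices:
  V13={t5,t6}
C dims 3,1; δ0: rk_F7 1
degree 0: 3−1−0 = 2 → Ȟ^0 ≅ Z/7 ⊕ Z/7
degree 1: 1−0−1 = 0 → Ȟ^1 ≅ 0
degree 2: 0−0−0 = 0 → Ȟ^2 ≅ 0


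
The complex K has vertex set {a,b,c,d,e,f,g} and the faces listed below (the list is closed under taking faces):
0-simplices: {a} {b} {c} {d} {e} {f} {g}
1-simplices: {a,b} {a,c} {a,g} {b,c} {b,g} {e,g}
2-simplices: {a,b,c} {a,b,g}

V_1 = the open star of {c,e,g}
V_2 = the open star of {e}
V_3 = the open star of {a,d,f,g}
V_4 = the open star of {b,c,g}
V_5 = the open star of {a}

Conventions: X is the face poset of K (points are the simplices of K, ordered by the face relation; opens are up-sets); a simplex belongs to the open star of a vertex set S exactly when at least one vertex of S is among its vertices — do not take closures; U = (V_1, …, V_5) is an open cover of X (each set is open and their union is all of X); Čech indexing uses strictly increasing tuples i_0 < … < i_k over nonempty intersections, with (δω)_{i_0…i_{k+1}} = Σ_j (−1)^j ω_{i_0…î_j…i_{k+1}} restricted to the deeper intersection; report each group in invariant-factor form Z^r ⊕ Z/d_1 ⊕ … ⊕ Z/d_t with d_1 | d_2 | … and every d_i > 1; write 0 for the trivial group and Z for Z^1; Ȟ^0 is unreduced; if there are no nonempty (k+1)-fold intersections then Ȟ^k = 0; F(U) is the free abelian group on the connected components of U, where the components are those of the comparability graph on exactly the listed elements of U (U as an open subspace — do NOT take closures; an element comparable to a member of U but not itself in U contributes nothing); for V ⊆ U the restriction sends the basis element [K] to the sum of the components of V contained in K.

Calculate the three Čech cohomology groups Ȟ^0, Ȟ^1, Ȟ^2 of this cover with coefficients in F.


Ȟ^0(U;F) ≅ Z^3; Ȟ^1(U;F) ≅ 0; Ȟ^2(U;F) ≅ 0

cover nerve:
  V1={{c},{e},{g},{a,c},{a,g},{b,c},{b,g},{e,g},{a,b,c},{a,b,g}} V2={{e},{e,g}} V3={{a},{d},{f},{g},{a,b},{a,c},{a,g},{b,g},{e,g},{a,b,c},{a,b,g}} V4={{b},{c},{g},{a,b},{a,c},{a,g},{b,c},{b,g},{e,g},{a,b,c},{a,b,g}} V5={{a},{a,b},{a,c},{a,g},{a,b,c},{a,b,g}}
  V12={{e},{e,g}} V13={{g},{a,c},{a,g},{b,g},{e,g},{a,b,c},{a,b,g}} V14={{c},{g},{a,c},{a,g},{b,c},{b,g},{e,g},{a,b,c},{a,b,g}} V15={{a,c},{a,g},{a,b,c},{a,b,g}} V23={{e,g}} V24={{e,g}} V34={{g},{a,b},{a,c},{a,g},{b,g},{e,g},{a,b,c},{a,b,g}} V35={{a},{a,b},{a,c},{a,g},{a,b,c},{a,b,g}} V45={{a,b},{a,c},{a,g},{a,b,c},{a,b,g}}
  V123={{e,g}} V124={{e,g}} V134={{g},{a,c},{a,g},{b,g},{e,g},{a,b,c},{a,b,g}} V135={{a,c},{a,g},{a,b,c},{a,b,g}} V145={{a,c},{a,g},{a,b,c},{a,b,g}} V234={{e,g}} V345={{a,b},{a,c},{a,g},{a,b,c},{a,b,g}}
  V1234={{e,g}} V1345={{a,c},{a,g},{a,b,c},{a,b,g}}
components per intersection:
  V1: {{c},{a,c},{b,c},{a,b,c}} {{e},{g},{a,g},{b,g},{e,g},{a,b,g}}
  V2: {{e},{e,g}}
  V3: {{a},{g},{a,b},{a,c},{a,g},{b,g},{e,g},{a,b,c},{a,b,g}} {{d}} {{f}}
  V4: {{b},{c},{g},{a,b},{a,c},{a,g},{b,c},{b,g},{e,g},{a,b,c},{a,b,g}}
  V5: {{a},{a,b},{a,c},{a,g},{a,b,c},{a,b,g}}
  V12: {{e},{e,g}}
  V13: {{g},{a,g},{b,g},{e,g},{a,b,g}} {{a,c},{a,b,c}}
  V14: {{c},{a,c},{b,c},{a,b,c}} {{g},{a,g},{b,g},{e,g},{a,b,g}}
  V15: {{a,c},{a,b,c}} {{a,g},{a,b,g}}
  V23: {{e,g}}
  V24: {{e,g}}
  V34: {{g},{a,b},{a,c},{a,g},{b,g},{e,g},{a,b,c},{a,b,g}}
  V35: {{a},{a,b},{a,c},{a,g},{a,b,c},{a,b,g}}
  V45: {{a,b},{a,c},{a,g},{a,b,c},{a,b,g}}
  V123: {{e,g}}
  V124: {{e,g}}
  V134: {{g},{a,g},{b,g},{e,g},{a,b,g}} {{a,c},{a,b,c}}
  V135: {{a,c},{a,b,c}} {{a,g},{a,b,g}}
  V145: {{a,c},{a,b,c}} {{a,g},{a,b,g}}
  V234: {{e,g}}
  V345: {{a,b},{a,c},{a,g},{a,b,c},{a,b,g}}
  V1234: {{e,g}}
  V1345: {{a,c},{a,b,c}} {{a,g},{a,b,g}}
C dims 8,12,10,3; δ0: rk 5, SNF 1^5; δ1: rk 7, SNF 1^7; δ2: rk 3, SNF 1^3
Ȟ^0: (8−5)−0=3 ⇒ Z^3
Ȟ^1: (12−7)−5=0 ⇒ 0
Ȟ^2: (10−3)−7=0 ⇒ 0


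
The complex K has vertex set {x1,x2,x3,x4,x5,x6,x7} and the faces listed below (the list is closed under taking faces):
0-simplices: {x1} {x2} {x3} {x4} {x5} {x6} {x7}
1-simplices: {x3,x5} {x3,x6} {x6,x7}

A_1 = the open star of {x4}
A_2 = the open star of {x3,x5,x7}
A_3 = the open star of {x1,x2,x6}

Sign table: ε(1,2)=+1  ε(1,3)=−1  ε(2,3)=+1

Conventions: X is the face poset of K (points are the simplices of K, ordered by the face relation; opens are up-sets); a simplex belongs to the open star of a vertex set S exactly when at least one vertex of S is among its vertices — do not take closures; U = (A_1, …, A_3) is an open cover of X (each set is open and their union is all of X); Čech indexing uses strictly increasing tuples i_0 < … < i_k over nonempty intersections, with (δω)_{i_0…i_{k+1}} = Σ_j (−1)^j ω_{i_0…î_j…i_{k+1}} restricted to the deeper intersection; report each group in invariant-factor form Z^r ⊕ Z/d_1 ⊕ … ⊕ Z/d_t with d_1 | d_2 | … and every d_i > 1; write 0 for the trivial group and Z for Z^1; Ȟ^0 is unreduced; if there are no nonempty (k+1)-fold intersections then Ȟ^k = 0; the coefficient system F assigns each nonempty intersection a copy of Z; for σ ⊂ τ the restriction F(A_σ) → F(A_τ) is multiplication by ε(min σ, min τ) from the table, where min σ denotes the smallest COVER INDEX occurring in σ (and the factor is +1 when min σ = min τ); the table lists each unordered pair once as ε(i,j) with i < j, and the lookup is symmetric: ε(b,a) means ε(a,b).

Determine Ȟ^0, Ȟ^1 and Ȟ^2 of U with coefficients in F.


Ȟ^0(U;F) ≅ Z^2, Ȟ^1(U;F) ≅ 0 and Ȟ^2(U;F) ≅ 0

nonempty intersections:
  A1={{x4}} A2={{x3},{x5},{x7},{x3,x5},{x3,x6},{x6,x7}} A3={{x1},{x2},{x6},{x3,x6},{x6,x7}}
  A23={{x3,x6},{x6,x7}}
C dims 3,1; δ0: rk 1, SNF 1^1
Ȟ^0: (3−1)−0=2 ⇒ Z^2
Ȟ^1: (1−0)−1=0 ⇒ 0
Ȟ^2: (0−0)−0=0 ⇒ 0


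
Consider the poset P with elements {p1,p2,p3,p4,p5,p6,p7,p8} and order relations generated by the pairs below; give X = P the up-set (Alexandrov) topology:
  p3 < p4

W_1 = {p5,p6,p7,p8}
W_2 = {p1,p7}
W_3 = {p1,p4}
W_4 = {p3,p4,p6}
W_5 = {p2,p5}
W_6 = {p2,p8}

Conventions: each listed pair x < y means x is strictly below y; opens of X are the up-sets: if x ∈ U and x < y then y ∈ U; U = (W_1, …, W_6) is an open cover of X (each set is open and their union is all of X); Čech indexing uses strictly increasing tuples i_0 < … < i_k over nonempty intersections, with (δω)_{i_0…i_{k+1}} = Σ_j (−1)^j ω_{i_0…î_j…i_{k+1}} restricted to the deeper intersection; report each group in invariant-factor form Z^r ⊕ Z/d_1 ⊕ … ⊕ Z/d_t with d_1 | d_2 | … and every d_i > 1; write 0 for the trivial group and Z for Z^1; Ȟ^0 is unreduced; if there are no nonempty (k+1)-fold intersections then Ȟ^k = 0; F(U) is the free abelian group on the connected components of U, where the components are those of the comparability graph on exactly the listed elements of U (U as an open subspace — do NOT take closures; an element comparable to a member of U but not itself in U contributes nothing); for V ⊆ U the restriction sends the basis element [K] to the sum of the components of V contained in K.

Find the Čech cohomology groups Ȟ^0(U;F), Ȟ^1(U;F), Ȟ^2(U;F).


Ȟ^0 = Z^7, Ȟ^1 = 0 and Ȟ^2 = 0

nerve simplices:
  W12={p7} W14={p6} W15={p5} W16={p8} W23={p1} W34={p4} W56={p2}
components per intersection:
  W1: {p5} {p6} {p7} {p8}
  W2: {p1} {p7}
  W3: {p1} {p4}
  W4: {p3,p4} {p6}
  W5: {p2} {p5}
  W6: {p2} {p8}
  W12: {p7}
  W14: {p6}
  W15: {p5}
  W16: {p8}
  W23: {p1}
  W34: {p4}
  W56: {p2}
C dims 14,7; δ0: rk 7, SNF 1^7
degree 0: 14−7−0 = 7 → Ȟ^0 ≅ Z^7
degree 1: 7−0−7 = 0 → Ȟ^1 ≅ 0
degree 2: 0−0−0 = 0 → Ȟ^2 ≅ 0
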